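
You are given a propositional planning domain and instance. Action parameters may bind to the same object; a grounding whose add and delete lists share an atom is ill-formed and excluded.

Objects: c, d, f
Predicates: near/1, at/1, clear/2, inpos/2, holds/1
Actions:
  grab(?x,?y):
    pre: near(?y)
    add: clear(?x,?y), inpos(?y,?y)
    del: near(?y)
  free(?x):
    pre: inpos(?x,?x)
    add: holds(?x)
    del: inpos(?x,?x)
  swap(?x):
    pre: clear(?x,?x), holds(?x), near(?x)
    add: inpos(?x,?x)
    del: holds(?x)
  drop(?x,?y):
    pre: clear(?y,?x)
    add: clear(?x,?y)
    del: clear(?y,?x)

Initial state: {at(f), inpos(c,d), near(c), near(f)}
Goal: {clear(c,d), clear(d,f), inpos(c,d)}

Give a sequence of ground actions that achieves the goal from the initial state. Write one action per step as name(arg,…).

1. grab(d,c)  →  {at(f), clear(d,c), inpos(c,c), inpos(c,d), near(f)}
2. grab(d,f)  →  {at(f), clear(d,c), clear(d,f), inpos(c,c), inpos(c,d), inpos(f,f)}
3. drop(c,d)  →  {at(f), clear(c,d), clear(d,f), inpos(c,c), inpos(c,d), inpos(f,f)}

grab(d,c); grab(d,f); drop(c,d)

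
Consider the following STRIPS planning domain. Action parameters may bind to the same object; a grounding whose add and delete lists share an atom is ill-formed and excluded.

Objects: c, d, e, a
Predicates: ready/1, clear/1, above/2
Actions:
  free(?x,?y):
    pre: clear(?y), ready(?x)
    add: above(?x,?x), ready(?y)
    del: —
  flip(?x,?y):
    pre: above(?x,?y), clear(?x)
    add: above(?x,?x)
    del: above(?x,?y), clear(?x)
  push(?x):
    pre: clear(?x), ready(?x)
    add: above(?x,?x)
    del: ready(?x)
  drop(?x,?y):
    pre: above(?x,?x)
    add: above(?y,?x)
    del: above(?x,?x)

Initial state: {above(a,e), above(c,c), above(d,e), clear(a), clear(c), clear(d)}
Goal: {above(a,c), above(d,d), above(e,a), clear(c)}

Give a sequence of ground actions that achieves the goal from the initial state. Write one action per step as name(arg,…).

flip(d,e); flip(a,e); drop(c,a); drop(a,e)

1. flip(d,e)  →  {above(a,e), above(c,c), above(d,d), clear(a), clear(c)}
2. flip(a,e)  →  {above(a,a), above(c,c), above(d,d), clear(c)}
3. drop(c,a)  →  {above(a,a), above(a,c), above(d,d), clear(c)}
4. drop(a,e)  →  {above(a,c), above(d,d), above(e,a), clear(c)}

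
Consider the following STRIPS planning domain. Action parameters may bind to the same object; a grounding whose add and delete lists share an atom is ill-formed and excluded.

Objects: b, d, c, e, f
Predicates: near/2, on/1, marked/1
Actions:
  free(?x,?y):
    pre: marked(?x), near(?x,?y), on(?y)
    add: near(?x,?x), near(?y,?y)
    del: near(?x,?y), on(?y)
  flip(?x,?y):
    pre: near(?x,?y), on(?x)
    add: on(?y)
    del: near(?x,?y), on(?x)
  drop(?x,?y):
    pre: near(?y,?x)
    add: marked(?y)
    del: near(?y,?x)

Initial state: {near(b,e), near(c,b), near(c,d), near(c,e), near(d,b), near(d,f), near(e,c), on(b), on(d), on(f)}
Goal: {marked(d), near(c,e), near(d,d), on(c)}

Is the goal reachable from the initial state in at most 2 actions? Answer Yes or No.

1. flip(b,e)  →  {near(c,b), near(c,d), near(c,e), near(d,b), near(d,f), near(e,c), on(d), on(e), on(f)}
2. flip(e,c)  →  {near(c,b), near(c,d), near(c,e), near(d,b), near(d,f), on(c), on(d), on(f)}
3. drop(b,d)  →  {marked(d), near(c,b), near(c,d), near(c,e), near(d,f), on(c), on(d), on(f)}
4. free(d,f)  →  {marked(d), near(c,b), near(c,d), near(c,e), near(d,d), near(f,f), on(c), on(d)}
optimal plan length = 4; 4 > 2

No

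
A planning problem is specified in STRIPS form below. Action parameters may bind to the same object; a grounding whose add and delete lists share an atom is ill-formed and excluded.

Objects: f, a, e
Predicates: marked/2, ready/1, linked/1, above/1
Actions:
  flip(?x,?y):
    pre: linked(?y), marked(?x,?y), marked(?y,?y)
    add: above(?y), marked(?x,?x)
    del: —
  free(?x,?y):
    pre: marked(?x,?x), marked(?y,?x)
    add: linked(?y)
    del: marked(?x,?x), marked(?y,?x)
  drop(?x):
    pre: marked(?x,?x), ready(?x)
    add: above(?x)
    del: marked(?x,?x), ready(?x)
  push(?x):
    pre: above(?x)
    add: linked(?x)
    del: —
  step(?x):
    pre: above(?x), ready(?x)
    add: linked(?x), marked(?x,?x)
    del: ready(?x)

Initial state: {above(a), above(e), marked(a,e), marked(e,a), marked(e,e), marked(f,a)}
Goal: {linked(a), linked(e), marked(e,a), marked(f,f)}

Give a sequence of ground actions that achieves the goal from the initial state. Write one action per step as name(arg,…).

push(a); push(e); flip(a,e); flip(f,a)

1. push(a)  →  {above(a), above(e), linked(a), marked(a,e), marked(e,a), marked(e,e), marked(f,a)}
2. push(e)  →  {above(a), above(e), linked(a), linked(e), marked(a,e), marked(e,a), marked(e,e), marked(f,a)}
3. flip(a,e)  →  {above(a), above(e), linked(a), linked(e), marked(a,a), marked(a,e), marked(e,a), marked(e,e), marked(f,a)}
4. flip(f,a)  →  {above(a), above(e), linked(a), linked(e), marked(a,a), marked(a,e), marked(e,a), marked(e,e), marked(f,a), marked(f,f)}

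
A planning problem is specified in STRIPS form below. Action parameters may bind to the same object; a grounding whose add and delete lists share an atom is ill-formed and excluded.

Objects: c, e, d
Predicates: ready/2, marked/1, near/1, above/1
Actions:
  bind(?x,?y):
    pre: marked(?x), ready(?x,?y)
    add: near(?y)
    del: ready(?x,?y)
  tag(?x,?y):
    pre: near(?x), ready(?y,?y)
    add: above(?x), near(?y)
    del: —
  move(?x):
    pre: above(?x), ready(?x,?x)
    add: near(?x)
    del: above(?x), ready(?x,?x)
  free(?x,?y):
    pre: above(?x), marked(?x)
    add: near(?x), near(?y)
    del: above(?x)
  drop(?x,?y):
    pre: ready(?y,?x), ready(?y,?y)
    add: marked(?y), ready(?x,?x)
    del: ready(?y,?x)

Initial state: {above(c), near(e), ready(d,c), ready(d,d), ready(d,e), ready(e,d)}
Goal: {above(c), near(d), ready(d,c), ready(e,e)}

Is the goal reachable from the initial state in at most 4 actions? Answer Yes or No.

Yes

1. tag(e,d)  →  {above(c), above(e), near(d), near(e), ready(d,c), ready(d,d), ready(d,e), ready(e,d)}
2. drop(e,d)  →  {above(c), above(e), marked(d), near(d), near(e), ready(d,c), ready(d,d), ready(e,d), ready(e,e)}
optimal plan length = 2; 2 ≤ 4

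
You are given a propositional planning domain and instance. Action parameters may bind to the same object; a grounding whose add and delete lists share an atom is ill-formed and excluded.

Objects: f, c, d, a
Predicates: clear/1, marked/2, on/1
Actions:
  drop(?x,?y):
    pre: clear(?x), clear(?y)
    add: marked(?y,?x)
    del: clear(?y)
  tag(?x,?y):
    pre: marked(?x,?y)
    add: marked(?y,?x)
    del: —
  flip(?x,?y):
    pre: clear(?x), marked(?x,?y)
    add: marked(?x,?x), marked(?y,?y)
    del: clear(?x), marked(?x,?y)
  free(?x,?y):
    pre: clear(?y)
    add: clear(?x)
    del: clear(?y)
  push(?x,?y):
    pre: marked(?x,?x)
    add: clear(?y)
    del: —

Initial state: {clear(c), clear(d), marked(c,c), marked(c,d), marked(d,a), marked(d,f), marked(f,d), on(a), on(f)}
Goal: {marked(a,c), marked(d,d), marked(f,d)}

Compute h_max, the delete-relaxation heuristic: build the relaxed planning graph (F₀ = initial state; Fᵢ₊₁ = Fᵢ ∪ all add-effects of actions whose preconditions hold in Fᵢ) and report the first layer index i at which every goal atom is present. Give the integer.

F0 = init (9 atoms)
F1 = F0 ∪ {clear(a), clear(f), marked(a,a), marked(a,d), marked(d,c), marked(d,d), marked(f,f)}  (16 atoms)
F2 = F1 ∪ {marked(a,c), marked(a,f), marked(c,a), marked(c,f), marked(f,a), marked(f,c)}  (22 atoms)
goal ⊆ F2  ⇒  h_max = 2

2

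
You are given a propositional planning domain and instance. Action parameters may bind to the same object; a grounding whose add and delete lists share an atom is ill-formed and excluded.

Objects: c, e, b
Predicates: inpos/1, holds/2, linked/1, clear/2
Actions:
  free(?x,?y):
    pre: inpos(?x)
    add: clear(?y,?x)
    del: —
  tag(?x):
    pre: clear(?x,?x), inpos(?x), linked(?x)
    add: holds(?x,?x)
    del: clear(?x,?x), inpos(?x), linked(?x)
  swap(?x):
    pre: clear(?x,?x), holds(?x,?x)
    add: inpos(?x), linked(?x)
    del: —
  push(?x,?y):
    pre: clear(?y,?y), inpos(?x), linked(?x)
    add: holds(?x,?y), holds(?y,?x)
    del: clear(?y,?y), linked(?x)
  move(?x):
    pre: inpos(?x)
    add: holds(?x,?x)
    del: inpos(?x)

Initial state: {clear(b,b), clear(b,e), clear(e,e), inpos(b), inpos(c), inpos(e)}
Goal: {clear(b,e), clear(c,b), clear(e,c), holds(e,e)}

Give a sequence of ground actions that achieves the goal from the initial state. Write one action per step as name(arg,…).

1. free(c,e)  →  {clear(b,b), clear(b,e), clear(e,c), clear(e,e), inpos(b), inpos(c), inpos(e)}
2. free(b,c)  →  {clear(b,b), clear(b,e), clear(c,b), clear(e,c), clear(e,e), inpos(b), inpos(c), inpos(e)}
3. move(e)  →  {clear(b,b), clear(b,e), clear(c,b), clear(e,c), clear(e,e), holds(e,e), inpos(b), inpos(c)}

free(c,e); free(b,c); move(e)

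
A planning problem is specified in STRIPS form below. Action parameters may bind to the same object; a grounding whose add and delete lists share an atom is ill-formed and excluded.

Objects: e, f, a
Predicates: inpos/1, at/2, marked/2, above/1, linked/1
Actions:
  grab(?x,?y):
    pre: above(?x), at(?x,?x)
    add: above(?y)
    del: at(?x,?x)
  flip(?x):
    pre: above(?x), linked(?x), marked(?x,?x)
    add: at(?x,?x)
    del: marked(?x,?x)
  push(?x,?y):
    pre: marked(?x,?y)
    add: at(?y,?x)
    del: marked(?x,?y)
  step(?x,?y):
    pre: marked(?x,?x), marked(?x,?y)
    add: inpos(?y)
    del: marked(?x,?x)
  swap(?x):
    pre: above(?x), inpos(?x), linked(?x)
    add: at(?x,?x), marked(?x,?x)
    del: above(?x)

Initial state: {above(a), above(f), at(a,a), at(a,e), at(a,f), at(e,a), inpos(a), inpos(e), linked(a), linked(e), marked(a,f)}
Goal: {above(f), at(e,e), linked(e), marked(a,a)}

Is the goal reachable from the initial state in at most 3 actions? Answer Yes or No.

Yes

1. grab(a,e)  →  {above(a), above(e), above(f), at(a,e), at(a,f), at(e,a), inpos(a), inpos(e), linked(a), linked(e), marked(a,f)}
2. swap(e)  →  {above(a), above(f), at(a,e), at(a,f), at(e,a), at(e,e), inpos(a), inpos(e), linked(a), linked(e), marked(a,f), marked(e,e)}
3. swap(a)  →  {above(f), at(a,a), at(a,e), at(a,f), at(e,a), at(e,e), inpos(a), inpos(e), linked(a), linked(e), marked(a,a), marked(a,f), marked(e,e)}
optimal plan length = 3; 3 ≤ 3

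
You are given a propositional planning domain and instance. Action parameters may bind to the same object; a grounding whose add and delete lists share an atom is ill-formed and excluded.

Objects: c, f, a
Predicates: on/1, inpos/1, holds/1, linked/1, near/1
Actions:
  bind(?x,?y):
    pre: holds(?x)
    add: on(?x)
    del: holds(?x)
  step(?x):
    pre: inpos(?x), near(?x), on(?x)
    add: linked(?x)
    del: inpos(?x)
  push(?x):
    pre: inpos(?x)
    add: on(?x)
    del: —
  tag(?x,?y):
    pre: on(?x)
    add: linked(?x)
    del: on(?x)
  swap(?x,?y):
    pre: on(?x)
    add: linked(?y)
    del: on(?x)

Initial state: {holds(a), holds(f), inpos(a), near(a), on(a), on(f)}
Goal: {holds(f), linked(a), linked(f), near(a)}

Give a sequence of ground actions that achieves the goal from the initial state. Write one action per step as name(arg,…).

step(a); tag(f,c)

1. step(a)  →  {holds(a), holds(f), linked(a), near(a), on(a), on(f)}
2. tag(f,c)  →  {holds(a), holds(f), linked(a), linked(f), near(a), on(a)}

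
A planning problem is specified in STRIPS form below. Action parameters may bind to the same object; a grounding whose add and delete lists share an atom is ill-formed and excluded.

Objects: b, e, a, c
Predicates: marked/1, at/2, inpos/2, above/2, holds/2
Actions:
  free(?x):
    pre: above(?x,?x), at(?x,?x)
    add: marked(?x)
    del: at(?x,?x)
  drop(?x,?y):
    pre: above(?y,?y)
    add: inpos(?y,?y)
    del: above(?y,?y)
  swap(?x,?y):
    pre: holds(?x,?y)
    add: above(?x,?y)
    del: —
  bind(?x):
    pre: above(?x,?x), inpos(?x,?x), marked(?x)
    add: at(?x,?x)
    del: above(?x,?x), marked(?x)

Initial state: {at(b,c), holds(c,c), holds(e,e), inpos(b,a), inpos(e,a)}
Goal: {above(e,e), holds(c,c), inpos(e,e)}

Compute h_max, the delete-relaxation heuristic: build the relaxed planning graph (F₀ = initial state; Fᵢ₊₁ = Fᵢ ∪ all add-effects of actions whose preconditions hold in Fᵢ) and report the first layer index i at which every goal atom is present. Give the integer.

2

F0 = init (5 atoms)
F1 = F0 ∪ {above(c,c), above(e,e)}  (7 atoms)
F2 = F1 ∪ {inpos(c,c), inpos(e,e)}  (9 atoms)
goal ⊆ F2  ⇒  h_max = 2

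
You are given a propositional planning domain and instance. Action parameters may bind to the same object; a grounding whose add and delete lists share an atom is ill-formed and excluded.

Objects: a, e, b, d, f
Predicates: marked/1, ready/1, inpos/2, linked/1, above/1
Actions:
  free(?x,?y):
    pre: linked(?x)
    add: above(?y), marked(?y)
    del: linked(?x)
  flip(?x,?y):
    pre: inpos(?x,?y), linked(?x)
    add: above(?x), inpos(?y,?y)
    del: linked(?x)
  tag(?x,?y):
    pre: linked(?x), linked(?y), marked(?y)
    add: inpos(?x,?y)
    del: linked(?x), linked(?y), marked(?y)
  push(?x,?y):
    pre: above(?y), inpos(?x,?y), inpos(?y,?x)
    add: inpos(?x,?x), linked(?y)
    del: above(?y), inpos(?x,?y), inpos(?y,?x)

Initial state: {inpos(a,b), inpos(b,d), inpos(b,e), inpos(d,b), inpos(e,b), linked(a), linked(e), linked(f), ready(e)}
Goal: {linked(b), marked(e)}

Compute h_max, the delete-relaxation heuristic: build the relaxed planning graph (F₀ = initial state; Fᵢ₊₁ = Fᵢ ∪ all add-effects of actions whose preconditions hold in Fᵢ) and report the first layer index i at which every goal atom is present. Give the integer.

F0 = init (9 atoms)
F1 = F0 ∪ {above(a), above(b), above(d), above(e), above(f), inpos(b,b), marked(a), marked(b), marked(d), marked(e), marked(f)}  (20 atoms)
F2 = F1 ∪ {inpos(a,a), inpos(a,e), inpos(a,f), inpos(d,d), inpos(e,a), inpos(e,e), inpos(e,f), inpos(f,a), inpos(f,e), inpos(f,f), linked(b), linked(d)}  (32 atoms)
goal ⊆ F2  ⇒  h_max = 2

2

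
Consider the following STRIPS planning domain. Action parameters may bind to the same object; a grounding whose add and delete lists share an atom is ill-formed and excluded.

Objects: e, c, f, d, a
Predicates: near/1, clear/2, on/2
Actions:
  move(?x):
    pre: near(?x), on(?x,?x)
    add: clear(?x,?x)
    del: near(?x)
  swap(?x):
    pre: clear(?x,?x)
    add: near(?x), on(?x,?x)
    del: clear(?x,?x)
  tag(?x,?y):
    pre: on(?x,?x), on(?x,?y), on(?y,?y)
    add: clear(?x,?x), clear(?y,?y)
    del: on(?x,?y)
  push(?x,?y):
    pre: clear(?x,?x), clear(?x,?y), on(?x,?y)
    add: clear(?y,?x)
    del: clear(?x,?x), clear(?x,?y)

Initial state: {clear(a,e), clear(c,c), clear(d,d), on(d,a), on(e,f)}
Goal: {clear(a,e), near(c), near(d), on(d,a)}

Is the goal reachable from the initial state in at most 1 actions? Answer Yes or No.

No

1. swap(c)  →  {clear(a,e), clear(d,d), near(c), on(c,c), on(d,a), on(e,f)}
2. swap(d)  →  {clear(a,e), near(c), near(d), on(c,c), on(d,a), on(d,d), on(e,f)}
optimal plan length = 2; 2 > 1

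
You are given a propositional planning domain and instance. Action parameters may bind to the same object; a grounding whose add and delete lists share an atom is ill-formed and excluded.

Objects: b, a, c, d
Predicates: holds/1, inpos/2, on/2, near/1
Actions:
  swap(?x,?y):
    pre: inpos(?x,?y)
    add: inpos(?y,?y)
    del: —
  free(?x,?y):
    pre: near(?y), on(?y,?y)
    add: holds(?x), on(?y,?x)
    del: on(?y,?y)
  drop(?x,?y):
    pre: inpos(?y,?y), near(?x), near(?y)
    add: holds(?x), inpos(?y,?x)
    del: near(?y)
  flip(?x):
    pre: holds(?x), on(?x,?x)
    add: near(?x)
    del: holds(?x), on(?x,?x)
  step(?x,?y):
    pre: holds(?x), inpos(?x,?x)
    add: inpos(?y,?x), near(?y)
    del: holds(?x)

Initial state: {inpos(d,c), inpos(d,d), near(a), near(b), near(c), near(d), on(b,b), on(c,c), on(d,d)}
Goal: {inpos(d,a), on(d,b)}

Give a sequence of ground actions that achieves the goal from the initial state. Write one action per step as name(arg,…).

free(b,d); drop(a,d)

1. free(b,d)  →  {holds(b), inpos(d,c), inpos(d,d), near(a), near(b), near(c), near(d), on(b,b), on(c,c), on(d,b)}
2. drop(a,d)  →  {holds(a), holds(b), inpos(d,a), inpos(d,c), inpos(d,d), near(a), near(b), near(c), on(b,b), on(c,c), on(d,b)}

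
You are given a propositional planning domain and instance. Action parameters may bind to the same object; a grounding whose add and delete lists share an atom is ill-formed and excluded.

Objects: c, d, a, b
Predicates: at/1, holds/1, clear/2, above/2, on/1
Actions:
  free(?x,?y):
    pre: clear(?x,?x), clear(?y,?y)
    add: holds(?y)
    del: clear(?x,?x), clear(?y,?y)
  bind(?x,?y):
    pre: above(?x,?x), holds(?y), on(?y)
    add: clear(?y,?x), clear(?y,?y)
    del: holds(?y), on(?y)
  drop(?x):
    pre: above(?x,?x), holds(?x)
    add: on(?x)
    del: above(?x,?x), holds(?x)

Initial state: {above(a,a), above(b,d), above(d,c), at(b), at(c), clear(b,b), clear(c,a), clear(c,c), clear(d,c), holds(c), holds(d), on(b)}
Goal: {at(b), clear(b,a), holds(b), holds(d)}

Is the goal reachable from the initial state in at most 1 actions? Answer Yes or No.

No

1. free(c,b)  →  {above(a,a), above(b,d), above(d,c), at(b), at(c), clear(c,a), clear(d,c), holds(b), holds(c), holds(d), on(b)}
2. bind(a,b)  →  {above(a,a), above(b,d), above(d,c), at(b), at(c), clear(b,a), clear(b,b), clear(c,a), clear(d,c), holds(c), holds(d)}
3. free(b,b)  →  {above(a,a), above(b,d), above(d,c), at(b), at(c), clear(b,a), clear(c,a), clear(d,c), holds(b), holds(c), holds(d)}
optimal plan length = 3; 3 > 1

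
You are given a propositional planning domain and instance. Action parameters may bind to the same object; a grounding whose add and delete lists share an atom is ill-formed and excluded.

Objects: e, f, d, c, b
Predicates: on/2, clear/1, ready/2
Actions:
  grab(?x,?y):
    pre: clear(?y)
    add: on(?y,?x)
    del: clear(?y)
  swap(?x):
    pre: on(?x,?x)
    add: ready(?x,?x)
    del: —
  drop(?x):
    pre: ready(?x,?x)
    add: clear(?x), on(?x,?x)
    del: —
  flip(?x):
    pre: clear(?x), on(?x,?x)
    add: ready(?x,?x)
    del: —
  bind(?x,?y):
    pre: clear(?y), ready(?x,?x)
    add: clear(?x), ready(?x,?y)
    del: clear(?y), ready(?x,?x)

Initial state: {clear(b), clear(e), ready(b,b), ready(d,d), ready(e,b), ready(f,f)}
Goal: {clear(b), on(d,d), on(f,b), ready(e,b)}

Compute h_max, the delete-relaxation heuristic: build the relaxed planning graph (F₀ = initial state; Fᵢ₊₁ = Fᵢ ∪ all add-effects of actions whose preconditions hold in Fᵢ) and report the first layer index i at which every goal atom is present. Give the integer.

2

F0 = init (6 atoms)
F1 = F0 ∪ {clear(d), clear(f), on(b,b), on(b,c), on(b,d), on(b,e), on(b,f), on(d,d), on(e,b), on(e,c), on(e,d), on(e,e), on(e,f), on(f,f), ready(b,e), ready(d,b), ready(d,e), ready(f,b), ready(f,e)}  (25 atoms)
F2 = F1 ∪ {on(d,b), on(d,c), on(d,e), on(d,f), on(f,b), on(f,c), on(f,d), on(f,e), ready(b,d), ready(b,f), ready(d,f), ready(e,e), ready(f,d)}  (38 atoms)
goal ⊆ F2  ⇒  h_max = 2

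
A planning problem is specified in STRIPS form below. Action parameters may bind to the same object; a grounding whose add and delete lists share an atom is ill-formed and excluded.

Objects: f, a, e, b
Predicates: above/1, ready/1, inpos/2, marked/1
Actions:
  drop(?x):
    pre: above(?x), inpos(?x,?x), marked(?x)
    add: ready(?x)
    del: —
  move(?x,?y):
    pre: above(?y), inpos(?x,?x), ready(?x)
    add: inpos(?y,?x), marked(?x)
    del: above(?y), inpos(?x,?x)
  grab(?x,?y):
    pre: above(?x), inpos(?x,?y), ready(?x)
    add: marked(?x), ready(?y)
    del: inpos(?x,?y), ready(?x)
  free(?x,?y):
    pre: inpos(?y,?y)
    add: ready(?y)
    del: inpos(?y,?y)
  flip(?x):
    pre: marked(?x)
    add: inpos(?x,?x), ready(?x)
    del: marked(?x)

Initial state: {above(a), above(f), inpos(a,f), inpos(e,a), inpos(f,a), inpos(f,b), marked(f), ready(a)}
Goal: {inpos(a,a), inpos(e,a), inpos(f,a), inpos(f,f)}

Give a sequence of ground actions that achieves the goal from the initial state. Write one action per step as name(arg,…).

grab(a,f); flip(f); flip(a)

1. grab(a,f)  →  {above(a), above(f), inpos(e,a), inpos(f,a), inpos(f,b), marked(a), marked(f), ready(f)}
2. flip(f)  →  {above(a), above(f), inpos(e,a), inpos(f,a), inpos(f,b), inpos(f,f), marked(a), ready(f)}
3. flip(a)  →  {above(a), above(f), inpos(a,a), inpos(e,a), inpos(f,a), inpos(f,b), inpos(f,f), ready(a), ready(f)}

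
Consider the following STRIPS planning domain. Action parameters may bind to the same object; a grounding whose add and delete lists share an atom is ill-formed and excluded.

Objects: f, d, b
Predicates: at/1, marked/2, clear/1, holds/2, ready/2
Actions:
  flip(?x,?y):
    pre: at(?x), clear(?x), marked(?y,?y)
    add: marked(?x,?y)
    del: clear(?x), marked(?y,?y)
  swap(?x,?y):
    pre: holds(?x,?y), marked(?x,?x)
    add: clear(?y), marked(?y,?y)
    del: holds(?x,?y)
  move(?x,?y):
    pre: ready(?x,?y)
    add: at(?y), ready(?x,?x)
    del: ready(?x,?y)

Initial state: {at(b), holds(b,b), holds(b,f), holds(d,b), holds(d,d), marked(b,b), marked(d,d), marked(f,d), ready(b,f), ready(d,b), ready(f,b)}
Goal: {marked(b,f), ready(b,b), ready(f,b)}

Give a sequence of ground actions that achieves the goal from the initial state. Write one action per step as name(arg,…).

swap(d,b); swap(b,f); flip(b,f); move(b,f)

1. swap(d,b)  →  {at(b), clear(b), holds(b,b), holds(b,f), holds(d,d), marked(b,b), marked(d,d), marked(f,d), ready(b,f), ready(d,b), ready(f,b)}
2. swap(b,f)  →  {at(b), clear(b), clear(f), holds(b,b), holds(d,d), marked(b,b), marked(d,d), marked(f,d), marked(f,f), ready(b,f), ready(d,b), ready(f,b)}
3. flip(b,f)  →  {at(b), clear(f), holds(b,b), holds(d,d), marked(b,b), marked(b,f), marked(d,d), marked(f,d), ready(b,f), ready(d,b), ready(f,b)}
4. move(b,f)  →  {at(b), at(f), clear(f), holds(b,b), holds(d,d), marked(b,b), marked(b,f), marked(d,d), marked(f,d), ready(b,b), ready(d,b), ready(f,b)}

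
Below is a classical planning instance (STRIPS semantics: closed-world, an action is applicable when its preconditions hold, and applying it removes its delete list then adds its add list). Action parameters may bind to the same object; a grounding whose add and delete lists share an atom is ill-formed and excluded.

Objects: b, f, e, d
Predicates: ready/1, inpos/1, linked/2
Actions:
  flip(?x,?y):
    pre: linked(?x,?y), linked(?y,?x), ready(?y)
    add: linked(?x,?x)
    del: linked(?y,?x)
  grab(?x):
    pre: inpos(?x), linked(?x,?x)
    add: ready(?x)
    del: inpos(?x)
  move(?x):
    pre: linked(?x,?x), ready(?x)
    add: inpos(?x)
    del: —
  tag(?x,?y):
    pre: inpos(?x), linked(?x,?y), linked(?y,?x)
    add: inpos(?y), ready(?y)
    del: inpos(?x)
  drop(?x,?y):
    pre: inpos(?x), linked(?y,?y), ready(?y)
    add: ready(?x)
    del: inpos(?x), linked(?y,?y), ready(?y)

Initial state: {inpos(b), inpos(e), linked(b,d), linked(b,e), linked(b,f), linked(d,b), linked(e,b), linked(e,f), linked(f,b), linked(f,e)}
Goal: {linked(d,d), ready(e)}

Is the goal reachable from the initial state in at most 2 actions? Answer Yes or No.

1. tag(b,e)  →  {inpos(e), linked(b,d), linked(b,e), linked(b,f), linked(d,b), linked(e,b), linked(e,f), linked(f,b), linked(f,e), ready(e)}
2. tag(e,b)  →  {inpos(b), linked(b,d), linked(b,e), linked(b,f), linked(d,b), linked(e,b), linked(e,f), linked(f,b), linked(f,e), ready(b), ready(e)}
3. flip(d,b)  →  {inpos(b), linked(b,e), linked(b,f), linked(d,b), linked(d,d), linked(e,b), linked(e,f), linked(f,b), linked(f,e), ready(b), ready(e)}
optimal plan length = 3; 3 > 2

No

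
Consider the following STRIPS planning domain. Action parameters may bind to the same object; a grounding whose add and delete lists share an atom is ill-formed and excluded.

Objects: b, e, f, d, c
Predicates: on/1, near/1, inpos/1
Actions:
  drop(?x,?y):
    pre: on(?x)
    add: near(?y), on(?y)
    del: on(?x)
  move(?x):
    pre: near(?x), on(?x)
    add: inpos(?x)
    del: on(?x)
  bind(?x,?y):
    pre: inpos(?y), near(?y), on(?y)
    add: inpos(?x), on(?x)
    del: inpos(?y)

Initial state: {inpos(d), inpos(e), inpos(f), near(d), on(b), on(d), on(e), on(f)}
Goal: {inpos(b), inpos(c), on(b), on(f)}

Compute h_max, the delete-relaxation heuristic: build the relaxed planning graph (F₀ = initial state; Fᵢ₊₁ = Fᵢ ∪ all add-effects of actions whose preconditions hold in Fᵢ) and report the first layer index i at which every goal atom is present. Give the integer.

1

F0 = init (8 atoms)
F1 = F0 ∪ {inpos(b), inpos(c), near(b), near(c), near(e), near(f), on(c)}  (15 atoms)
goal ⊆ F1  ⇒  h_max = 1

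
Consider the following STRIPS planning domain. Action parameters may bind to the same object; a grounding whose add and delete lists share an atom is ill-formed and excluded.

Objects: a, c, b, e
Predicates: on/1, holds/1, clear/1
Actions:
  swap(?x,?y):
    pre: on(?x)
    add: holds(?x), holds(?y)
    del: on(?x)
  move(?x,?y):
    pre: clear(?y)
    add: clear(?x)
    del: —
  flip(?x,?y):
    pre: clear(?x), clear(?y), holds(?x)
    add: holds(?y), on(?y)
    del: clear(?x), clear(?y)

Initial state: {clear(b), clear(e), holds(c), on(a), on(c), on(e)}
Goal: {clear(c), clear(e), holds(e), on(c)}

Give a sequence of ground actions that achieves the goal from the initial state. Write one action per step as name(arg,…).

1. swap(a,e)  →  {clear(b), clear(e), holds(a), holds(c), holds(e), on(c), on(e)}
2. move(c,b)  →  {clear(b), clear(c), clear(e), holds(a), holds(c), holds(e), on(c), on(e)}

swap(a,e); move(c,b)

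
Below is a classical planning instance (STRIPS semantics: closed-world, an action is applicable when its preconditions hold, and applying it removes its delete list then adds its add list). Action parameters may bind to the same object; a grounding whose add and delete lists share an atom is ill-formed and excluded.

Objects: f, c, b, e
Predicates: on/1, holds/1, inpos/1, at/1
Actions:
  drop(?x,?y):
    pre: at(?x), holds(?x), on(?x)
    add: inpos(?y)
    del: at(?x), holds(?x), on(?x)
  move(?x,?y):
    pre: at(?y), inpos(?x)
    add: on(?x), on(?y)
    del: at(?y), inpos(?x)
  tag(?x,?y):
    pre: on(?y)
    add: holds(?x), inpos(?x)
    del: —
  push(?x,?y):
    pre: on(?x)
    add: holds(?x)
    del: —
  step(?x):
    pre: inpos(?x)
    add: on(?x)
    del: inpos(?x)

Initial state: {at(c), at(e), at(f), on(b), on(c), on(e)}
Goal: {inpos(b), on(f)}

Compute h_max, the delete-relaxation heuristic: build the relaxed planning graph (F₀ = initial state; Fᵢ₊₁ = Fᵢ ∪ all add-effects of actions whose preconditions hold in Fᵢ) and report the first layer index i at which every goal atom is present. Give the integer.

F0 = init (6 atoms)
F1 = F0 ∪ {holds(b), holds(c), holds(e), holds(f), inpos(b), inpos(c), inpos(e), inpos(f)}  (14 atoms)
F2 = F1 ∪ {on(f)}  (15 atoms)
goal ⊆ F2  ⇒  h_max = 2

2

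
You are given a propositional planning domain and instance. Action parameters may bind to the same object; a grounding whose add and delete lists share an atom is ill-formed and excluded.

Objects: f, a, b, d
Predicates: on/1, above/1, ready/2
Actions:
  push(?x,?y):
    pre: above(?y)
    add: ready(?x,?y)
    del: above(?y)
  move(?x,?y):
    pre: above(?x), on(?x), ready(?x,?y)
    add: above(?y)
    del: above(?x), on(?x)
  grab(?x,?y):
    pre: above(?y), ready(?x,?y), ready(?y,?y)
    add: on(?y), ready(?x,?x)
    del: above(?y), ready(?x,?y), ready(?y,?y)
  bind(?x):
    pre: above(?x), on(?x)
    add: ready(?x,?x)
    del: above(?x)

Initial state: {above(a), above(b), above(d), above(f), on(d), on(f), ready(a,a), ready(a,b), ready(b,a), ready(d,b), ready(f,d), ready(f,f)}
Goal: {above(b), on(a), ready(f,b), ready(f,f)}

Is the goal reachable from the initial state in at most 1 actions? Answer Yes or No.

No

1. push(f,b)  →  {above(a), above(d), above(f), on(d), on(f), ready(a,a), ready(a,b), ready(b,a), ready(d,b), ready(f,b), ready(f,d), ready(f,f)}
2. move(f,b)  →  {above(a), above(b), above(d), on(d), ready(a,a), ready(a,b), ready(b,a), ready(d,b), ready(f,b), ready(f,d), ready(f,f)}
3. grab(b,a)  →  {above(b), above(d), on(a), on(d), ready(a,b), ready(b,b), ready(d,b), ready(f,b), ready(f,d), ready(f,f)}
optimal plan length = 3; 3 > 1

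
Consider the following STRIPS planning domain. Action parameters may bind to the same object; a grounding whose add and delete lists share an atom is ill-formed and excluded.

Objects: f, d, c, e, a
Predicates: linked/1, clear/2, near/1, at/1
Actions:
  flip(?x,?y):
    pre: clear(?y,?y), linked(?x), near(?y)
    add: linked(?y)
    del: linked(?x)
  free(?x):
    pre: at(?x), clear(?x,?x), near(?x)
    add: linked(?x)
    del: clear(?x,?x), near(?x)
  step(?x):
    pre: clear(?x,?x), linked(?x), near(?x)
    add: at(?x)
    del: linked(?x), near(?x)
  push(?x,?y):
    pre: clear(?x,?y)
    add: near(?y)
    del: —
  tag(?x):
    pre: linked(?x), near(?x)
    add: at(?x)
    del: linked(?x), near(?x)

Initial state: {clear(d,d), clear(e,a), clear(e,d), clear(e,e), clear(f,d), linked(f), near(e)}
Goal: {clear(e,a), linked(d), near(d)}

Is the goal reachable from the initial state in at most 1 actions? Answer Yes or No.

1. push(f,d)  →  {clear(d,d), clear(e,a), clear(e,d), clear(e,e), clear(f,d), linked(f), near(d), near(e)}
2. flip(f,d)  →  {clear(d,d), clear(e,a), clear(e,d), clear(e,e), clear(f,d), linked(d), near(d), near(e)}
optimal plan length = 2; 2 > 1

No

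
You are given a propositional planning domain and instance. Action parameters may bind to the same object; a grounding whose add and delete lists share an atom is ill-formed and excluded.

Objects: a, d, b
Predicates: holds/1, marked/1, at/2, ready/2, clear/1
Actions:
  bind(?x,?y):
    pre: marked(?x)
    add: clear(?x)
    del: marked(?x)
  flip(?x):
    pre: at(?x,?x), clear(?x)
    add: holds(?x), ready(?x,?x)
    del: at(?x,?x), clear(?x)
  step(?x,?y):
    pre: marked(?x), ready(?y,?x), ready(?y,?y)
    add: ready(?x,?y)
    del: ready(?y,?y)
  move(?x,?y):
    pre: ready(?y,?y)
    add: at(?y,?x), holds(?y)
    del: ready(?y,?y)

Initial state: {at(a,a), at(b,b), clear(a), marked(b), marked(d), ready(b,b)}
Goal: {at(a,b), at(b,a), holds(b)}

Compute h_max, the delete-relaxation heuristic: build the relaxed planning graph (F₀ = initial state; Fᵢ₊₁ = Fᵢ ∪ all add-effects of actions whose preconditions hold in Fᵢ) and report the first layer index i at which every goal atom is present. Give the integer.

F0 = init (6 atoms)
F1 = F0 ∪ {at(b,a), at(b,d), clear(b), clear(d), holds(a), holds(b), ready(a,a)}  (13 atoms)
F2 = F1 ∪ {at(a,b), at(a,d)}  (15 atoms)
goal ⊆ F2  ⇒  h_max = 2

2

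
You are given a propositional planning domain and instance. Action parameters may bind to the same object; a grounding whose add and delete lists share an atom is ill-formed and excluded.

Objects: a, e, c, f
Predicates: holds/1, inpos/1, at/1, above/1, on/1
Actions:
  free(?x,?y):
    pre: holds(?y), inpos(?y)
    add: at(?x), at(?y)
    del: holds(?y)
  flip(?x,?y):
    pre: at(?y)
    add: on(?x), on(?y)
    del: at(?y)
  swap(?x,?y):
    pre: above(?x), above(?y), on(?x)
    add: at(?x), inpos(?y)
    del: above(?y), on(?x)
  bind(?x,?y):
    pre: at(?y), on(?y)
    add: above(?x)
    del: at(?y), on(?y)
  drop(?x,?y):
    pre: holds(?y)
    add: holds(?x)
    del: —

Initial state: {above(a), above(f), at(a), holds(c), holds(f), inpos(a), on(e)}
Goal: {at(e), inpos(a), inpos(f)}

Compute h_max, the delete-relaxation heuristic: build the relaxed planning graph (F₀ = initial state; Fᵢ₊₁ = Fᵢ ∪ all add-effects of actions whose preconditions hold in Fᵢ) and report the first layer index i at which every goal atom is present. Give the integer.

F0 = init (7 atoms)
F1 = F0 ∪ {holds(a), holds(e), on(a), on(c), on(f)}  (12 atoms)
F2 = F1 ∪ {above(c), above(e), at(c), at(e), at(f), inpos(f)}  (18 atoms)
goal ⊆ F2  ⇒  h_max = 2

2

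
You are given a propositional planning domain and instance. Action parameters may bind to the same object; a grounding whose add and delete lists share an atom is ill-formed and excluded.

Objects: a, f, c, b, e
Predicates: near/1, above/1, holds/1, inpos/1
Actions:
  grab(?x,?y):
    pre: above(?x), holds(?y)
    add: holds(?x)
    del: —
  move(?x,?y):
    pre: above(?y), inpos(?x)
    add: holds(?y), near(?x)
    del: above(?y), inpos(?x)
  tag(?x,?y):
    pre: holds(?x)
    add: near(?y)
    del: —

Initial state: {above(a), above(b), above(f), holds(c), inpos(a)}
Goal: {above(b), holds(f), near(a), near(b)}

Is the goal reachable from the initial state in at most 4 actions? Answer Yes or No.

Yes

1. move(a,f)  →  {above(a), above(b), holds(c), holds(f), near(a)}
2. tag(f,b)  →  {above(a), above(b), holds(c), holds(f), near(a), near(b)}
optimal plan length = 2; 2 ≤ 4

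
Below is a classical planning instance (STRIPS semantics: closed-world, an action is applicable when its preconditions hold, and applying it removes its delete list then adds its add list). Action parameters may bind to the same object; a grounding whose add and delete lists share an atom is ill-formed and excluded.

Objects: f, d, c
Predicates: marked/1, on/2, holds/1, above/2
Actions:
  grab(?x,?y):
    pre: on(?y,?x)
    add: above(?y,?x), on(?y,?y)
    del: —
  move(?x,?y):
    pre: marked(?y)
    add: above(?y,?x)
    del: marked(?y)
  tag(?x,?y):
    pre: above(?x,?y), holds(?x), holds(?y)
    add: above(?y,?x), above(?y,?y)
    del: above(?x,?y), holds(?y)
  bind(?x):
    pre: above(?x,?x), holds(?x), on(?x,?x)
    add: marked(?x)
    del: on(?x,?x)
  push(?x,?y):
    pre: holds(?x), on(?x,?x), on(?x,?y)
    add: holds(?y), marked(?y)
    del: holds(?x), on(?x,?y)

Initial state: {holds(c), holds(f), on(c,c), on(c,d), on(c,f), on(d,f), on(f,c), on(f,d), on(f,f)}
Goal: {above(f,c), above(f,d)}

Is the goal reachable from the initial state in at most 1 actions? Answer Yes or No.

No

1. grab(d,f)  →  {above(f,d), holds(c), holds(f), on(c,c), on(c,d), on(c,f), on(d,f), on(f,c), on(f,d), on(f,f)}
2. grab(c,f)  →  {above(f,c), above(f,d), holds(c), holds(f), on(c,c), on(c,d), on(c,f), on(d,f), on(f,c), on(f,d), on(f,f)}
optimal plan length = 2; 2 > 1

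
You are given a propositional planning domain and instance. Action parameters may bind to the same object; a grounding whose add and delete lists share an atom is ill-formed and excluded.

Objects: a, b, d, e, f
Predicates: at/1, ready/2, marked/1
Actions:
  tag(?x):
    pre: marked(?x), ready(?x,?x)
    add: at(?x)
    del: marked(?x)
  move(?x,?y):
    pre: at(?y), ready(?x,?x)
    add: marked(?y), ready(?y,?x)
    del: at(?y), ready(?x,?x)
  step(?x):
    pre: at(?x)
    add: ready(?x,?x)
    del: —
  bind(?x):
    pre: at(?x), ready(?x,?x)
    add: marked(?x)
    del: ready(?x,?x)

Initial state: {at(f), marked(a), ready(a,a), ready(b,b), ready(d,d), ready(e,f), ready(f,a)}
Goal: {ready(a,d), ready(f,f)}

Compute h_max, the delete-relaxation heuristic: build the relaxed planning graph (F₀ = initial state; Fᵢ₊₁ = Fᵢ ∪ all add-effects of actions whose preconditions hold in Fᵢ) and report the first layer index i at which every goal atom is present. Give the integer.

F0 = init (7 atoms)
F1 = F0 ∪ {at(a), marked(f), ready(f,b), ready(f,d), ready(f,f)}  (12 atoms)
F2 = F1 ∪ {ready(a,b), ready(a,d), ready(a,f)}  (15 atoms)
goal ⊆ F2  ⇒  h_max = 2

2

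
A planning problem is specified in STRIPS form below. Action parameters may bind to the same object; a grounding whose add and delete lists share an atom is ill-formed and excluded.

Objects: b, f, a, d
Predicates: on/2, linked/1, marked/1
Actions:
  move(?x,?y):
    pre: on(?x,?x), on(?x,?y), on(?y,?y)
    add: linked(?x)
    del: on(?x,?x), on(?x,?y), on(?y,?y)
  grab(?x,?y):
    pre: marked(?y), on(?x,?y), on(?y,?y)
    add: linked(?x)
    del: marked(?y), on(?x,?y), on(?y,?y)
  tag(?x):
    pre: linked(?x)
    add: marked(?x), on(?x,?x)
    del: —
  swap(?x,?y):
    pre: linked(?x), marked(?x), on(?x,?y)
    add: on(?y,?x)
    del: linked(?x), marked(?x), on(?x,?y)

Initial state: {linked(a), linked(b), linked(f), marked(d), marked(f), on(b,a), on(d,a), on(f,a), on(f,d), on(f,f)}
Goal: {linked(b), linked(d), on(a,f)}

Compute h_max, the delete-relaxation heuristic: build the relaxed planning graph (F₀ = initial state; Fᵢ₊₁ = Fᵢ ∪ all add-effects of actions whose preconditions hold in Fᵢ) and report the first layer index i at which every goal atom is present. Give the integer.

F0 = init (10 atoms)
F1 = F0 ∪ {marked(a), marked(b), on(a,a), on(a,f), on(b,b), on(d,f)}  (16 atoms)
F2 = F1 ∪ {linked(d), on(a,b)}  (18 atoms)
goal ⊆ F2  ⇒  h_max = 2

2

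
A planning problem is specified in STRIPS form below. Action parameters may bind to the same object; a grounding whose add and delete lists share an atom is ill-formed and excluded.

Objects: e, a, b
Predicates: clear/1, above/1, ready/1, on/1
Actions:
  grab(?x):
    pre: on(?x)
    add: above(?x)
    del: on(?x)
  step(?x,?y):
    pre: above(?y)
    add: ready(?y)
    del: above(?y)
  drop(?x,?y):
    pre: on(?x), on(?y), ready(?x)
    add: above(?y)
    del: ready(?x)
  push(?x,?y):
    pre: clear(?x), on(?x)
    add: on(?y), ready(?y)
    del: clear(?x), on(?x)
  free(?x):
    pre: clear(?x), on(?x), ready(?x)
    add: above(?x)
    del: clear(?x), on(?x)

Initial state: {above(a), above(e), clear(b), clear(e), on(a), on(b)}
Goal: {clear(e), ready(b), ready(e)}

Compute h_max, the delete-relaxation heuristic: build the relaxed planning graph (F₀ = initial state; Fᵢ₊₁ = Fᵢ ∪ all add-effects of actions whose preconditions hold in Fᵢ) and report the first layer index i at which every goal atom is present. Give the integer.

2

F0 = init (6 atoms)
F1 = F0 ∪ {above(b), on(e), ready(a), ready(e)}  (10 atoms)
F2 = F1 ∪ {ready(b)}  (11 atoms)
goal ⊆ F2  ⇒  h_max = 2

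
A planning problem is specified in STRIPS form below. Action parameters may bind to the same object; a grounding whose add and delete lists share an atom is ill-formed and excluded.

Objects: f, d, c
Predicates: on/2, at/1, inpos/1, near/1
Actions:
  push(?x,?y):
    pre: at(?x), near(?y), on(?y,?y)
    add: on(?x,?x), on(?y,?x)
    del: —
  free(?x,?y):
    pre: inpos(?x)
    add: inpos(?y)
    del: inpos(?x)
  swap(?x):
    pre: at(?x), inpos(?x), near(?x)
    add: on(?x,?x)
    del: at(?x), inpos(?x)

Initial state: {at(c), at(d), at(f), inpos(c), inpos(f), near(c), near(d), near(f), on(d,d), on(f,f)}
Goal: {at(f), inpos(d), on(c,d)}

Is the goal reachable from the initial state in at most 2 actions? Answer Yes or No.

1. push(c,f)  →  {at(c), at(d), at(f), inpos(c), inpos(f), near(c), near(d), near(f), on(c,c), on(d,d), on(f,c), on(f,f)}
2. push(d,c)  →  {at(c), at(d), at(f), inpos(c), inpos(f), near(c), near(d), near(f), on(c,c), on(c,d), on(d,d), on(f,c), on(f,f)}
3. free(f,d)  →  {at(c), at(d), at(f), inpos(c), inpos(d), near(c), near(d), near(f), on(c,c), on(c,d), on(d,d), on(f,c), on(f,f)}
optimal plan length = 3; 3 > 2

No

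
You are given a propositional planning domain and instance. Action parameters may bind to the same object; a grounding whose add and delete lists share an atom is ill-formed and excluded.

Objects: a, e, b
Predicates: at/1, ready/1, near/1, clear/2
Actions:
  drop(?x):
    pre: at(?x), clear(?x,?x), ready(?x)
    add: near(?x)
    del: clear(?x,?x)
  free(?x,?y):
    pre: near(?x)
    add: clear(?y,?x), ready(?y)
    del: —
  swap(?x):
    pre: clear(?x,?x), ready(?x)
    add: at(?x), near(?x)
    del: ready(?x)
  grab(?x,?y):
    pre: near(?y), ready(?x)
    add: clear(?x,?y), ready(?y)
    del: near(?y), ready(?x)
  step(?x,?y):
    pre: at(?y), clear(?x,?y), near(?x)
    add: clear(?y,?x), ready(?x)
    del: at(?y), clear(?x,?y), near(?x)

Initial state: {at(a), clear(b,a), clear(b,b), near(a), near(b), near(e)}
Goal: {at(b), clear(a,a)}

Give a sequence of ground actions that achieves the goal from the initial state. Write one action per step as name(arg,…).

free(a,a); free(a,b); swap(b)

1. free(a,a)  →  {at(a), clear(a,a), clear(b,a), clear(b,b), near(a), near(b), near(e), ready(a)}
2. free(a,b)  →  {at(a), clear(a,a), clear(b,a), clear(b,b), near(a), near(b), near(e), ready(a), ready(b)}
3. swap(b)  →  {at(a), at(b), clear(a,a), clear(b,a), clear(b,b), near(a), near(b), near(e), ready(a)}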